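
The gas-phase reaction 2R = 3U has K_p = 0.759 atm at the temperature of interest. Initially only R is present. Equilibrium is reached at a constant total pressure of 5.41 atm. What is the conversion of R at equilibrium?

Take 1 mol R as basis and let X be its fractional conversion, so ξ = 0.5X.
At extent ξ: n_R = 1 − X; n_U = 1.5X.
Summing: n_T = 1 + 0.5X.
Mole fractions y_i = n_i/n_T; K_p = p_U^3 / (p_R^2) with p_i = y_i·P.
Substituting and setting equal to 0.759 atm gives a polynomial in X; the root in (0,1) is X = 0.289.

X = 0.289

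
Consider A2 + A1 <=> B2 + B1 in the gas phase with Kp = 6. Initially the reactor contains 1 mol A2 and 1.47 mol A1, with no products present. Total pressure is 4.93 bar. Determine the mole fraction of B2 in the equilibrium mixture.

Take 1 mol A2 as basis and let X be its fractional conversion, so ξ = X.
Species balance: n_A2 = 1 − X; n_A1 = 1.47 − X; n_B2 = X; n_B1 = X.
Total moles n_T = 2.47 (Δν = 0, constant).
With p_i = (n_i/n_T)P, Kp = p_B2 p_B1 / (p_A2 p_A1).
Substituting and setting equal to 6 gives a polynomial in X; the root in (0,1) is X = 0.824.
Then n_B2 = 0.824, n_T = 2.47, so y_B2 = 0.334.

y_B2 = 0.334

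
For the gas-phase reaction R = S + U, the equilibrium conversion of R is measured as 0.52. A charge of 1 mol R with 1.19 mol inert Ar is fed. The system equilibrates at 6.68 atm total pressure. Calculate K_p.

Basis: 1 mol R initially; let X = conversion of R. Extent ξ = X.
Species balance: n_R = 1 − X; n_S = X; n_U = X; n_I = 1.19 (inert).
Summing: n_T = 2.19 + X.
At X = 0.52: n_R = 0.48, n_S = 0.52, n_U = 0.52, n_T = 2.71.
p_i = (n_i/n_T)·P. K_p = p_S p_U / (p_R) = 1.39 atm.

K_p = 1.39 atm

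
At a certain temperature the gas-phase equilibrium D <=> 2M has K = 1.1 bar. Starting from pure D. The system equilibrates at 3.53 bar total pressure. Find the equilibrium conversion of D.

X = 0.269

Take 1 mol D as basis and let X be its fractional conversion, so ξ = X.
Mole table: n_D = 1 − X; n_M = 2X.
Summing: n_T = 1 + X.
Mole fractions y_i = n_i/n_T; K = p_M^2 / (p_D) with p_i = y_i·P.
Substituting and setting equal to 1.1 bar gives a polynomial in X; the root in (0,1) is X = 0.269.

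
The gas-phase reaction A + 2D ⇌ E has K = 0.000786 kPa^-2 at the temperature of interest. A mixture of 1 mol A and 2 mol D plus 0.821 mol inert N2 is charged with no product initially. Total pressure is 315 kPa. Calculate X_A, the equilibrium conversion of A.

X = 0.766

Take 1 mol A as basis and let X be its fractional conversion, so ξ = X.
At extent ξ: n_A = 1 − X; n_D = 2 − 2X; n_E = X; n_I = 0.821 (inert).
n_T = Σnᵢ = 3.82 − 2X.
With p_i = (n_i/n_T)P, K = p_E / (p_A p_D^2).
This yields a degree-3 equation in X; solving on (0,1), X = 0.766.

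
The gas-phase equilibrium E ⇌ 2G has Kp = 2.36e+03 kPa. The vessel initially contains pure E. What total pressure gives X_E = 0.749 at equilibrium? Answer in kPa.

Let X = conversion of E (basis 1 mol E); extent of reaction ξ = X.
At extent ξ: n_E = 1 − X; n_G = 2X.
n_T = Σnᵢ = 1 + X.
Kp = p_G^2 / (p_E) with p_i = (n_i/n_T)·P.
At X = 0.749: the mole-fraction product g(X) = Π y_i^ν_i = 5.112. Since Kp = g(X)·P^{1}, P = (Kp/g)^(1/1) = (2.36e+03/5.112)^(1/1) = 462 kPa.

P = 462 kPa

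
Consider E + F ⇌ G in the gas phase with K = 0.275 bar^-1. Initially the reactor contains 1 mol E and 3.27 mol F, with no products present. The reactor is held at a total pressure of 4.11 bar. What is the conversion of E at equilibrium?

Take 1 mol E as basis and let X be its fractional conversion, so ξ = X.
At extent ξ: n_E = 1 − X; n_F = 3.27 − X; n_G = X.
n_T = Σnᵢ = 4.27 − X.
With p_i = (n_i/n_T)P, K = p_G / (p_E p_F).
This yields a degree-2 equation in X; solving on (0,1), X = 0.455.

X = 0.455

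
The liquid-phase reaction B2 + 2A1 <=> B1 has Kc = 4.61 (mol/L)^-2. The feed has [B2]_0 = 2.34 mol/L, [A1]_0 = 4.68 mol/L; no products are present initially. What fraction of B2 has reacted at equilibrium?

X = 0.801

Let X = conversion of B2; extent ξ = 2.34·X mol/L.
Concentrations: [B2] = 2.34 − 2.34X; [A1] = 4.68 − 4.68X; [B1] = 2.34X.
Kc = [B1] / ([B2] [A1]^2).
Setting equal to 4.61 and solving for X on (0,1) gives X = 0.801.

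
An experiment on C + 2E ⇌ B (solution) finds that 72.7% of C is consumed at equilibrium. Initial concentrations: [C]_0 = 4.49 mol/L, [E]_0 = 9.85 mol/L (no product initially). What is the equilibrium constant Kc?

Kc = 0.241 (mol/L)^-2

Let X = conversion of C.
Concentrations: [C] = 4.49 − 4.49X; [E] = 9.85 − 8.98X; [B] = 4.49X.
At X = 0.727: [C] = 1.23, [E] = 3.32, [B] = 3.26.
Kc = [B] / ([C] [E]^2) = 0.241 (mol/L)^-2.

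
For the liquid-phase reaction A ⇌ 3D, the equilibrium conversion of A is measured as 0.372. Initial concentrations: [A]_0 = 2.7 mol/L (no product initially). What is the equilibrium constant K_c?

K_c = 16.1 (mol/L)^2

Let X = conversion of A.
Concentrations: [A] = 2.7 − 2.7X; [D] = 8.1X.
At X = 0.372: [A] = 1.7, [D] = 3.01.
K_c = [D]^3 / ([A]) = 16.1 (mol/L)^2.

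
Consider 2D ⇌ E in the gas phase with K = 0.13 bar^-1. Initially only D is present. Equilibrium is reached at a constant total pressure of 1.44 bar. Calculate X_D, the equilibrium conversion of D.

X = 0.244

Let X = conversion of D (basis 1 mol D); extent of reaction ξ = 0.5X.
At extent ξ: n_D = 1 − X; n_E = 0.5X.
n_T = Σnᵢ = 1 − 0.5X.
y_i = n_i/n_T, p_i = y_i·P. K = p_E / (p_D^2).
Substituting and setting equal to 0.13 bar^-1 gives a polynomial in X; the root in (0,1) is X = 0.244.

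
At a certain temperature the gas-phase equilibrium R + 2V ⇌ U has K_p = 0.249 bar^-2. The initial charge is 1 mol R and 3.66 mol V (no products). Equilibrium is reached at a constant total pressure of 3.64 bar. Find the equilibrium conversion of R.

X = 0.623

Basis: 1 mol R initially; let X = conversion of R. Extent ξ = X.
Species balance: n_R = 1 − X; n_V = 3.66 − 2X; n_U = X.
Total moles n_T = 4.66 − 2X.
y_i = n_i/n_T, p_i = y_i·P. K_p = p_U / (p_R p_V^2).
Setting this equal to 0.249 bar^-2 and taking the physical root (0 < X < 1) gives X = 0.623.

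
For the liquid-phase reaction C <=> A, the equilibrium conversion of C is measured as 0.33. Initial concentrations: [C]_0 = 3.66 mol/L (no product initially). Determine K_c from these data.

K_c = 0.493

Let X = conversion of C.
Concentrations: [C] = 3.66 − 3.66X; [A] = 3.66X.
At X = 0.33: [C] = 2.45, [A] = 1.21.
K_c = [A] / ([C]) = 0.493.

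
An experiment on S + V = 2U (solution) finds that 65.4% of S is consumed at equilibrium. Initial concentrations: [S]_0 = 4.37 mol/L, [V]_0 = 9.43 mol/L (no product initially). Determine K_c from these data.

Let X = conversion of S.
Concentrations: [S] = 4.37 − 4.37X; [V] = 9.43 − 4.37X; [U] = 8.74X.
At X = 0.654: [S] = 1.51, [V] = 6.57, [U] = 5.72.
K_c = [U]^2 / ([S] [V]) = 3.29.

K_c = 3.29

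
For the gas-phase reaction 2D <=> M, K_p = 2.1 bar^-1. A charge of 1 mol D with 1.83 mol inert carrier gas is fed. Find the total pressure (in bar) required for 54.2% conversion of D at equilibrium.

P = 1.57 bar

Let X = conversion of D (basis 1 mol D); extent of reaction ξ = 0.5X.
Moles: n_D = 1 − X; n_M = 0.5X; n_I = 1.83 (inert).
Total moles n_T = 2.83 − 0.5X.
K_p = p_M / (p_D^2) with p_i = (n_i/n_T)·P.
At X = 0.542: the mole-fraction product g(X) = Π y_i^ν_i = 3.306. Since K_p = g(X)·P^{-1}, P = (g/K_p)^(1/1) = (3.306/2.1)^(1/1) = 1.57 bar.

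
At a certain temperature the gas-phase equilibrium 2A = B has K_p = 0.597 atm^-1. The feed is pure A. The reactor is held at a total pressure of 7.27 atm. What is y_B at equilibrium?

y_B = 0.622

Take 1 mol A as basis and let X be its fractional conversion, so ξ = 0.5X.
Species balance: n_A = 1 − X; n_B = 0.5X.
n_T = Σnᵢ = 1 − 0.5X.
With p_i = (n_i/n_T)P, K_p = p_B / (p_A^2).
Substituting and setting equal to 0.597 atm^-1 gives a polynomial in X; the root in (0,1) is X = 0.767.
Then n_B = 0.383, n_T = 0.617, so y_B = 0.622.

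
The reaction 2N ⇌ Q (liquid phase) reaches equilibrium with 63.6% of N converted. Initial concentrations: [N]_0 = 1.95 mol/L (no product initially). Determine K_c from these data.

Let X = conversion of N.
Concentrations: [N] = 1.95 − 1.95X; [Q] = 0.975X.
At X = 0.636: [N] = 0.71, [Q] = 0.62.
K_c = [Q] / ([N]^2) = 1.23 L/mol.

K_c = 1.23 L/mol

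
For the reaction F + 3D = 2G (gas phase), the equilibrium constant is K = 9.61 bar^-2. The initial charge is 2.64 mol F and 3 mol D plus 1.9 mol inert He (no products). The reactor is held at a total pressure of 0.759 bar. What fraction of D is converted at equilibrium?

X = 0.493

Let X = conversion of D (basis 3 mol D); extent of reaction ξ = X.
Mole table: n_F = 2.64 − X; n_D = 3 − 3X; n_G = 2X; n_I = 1.9 (inert).
Summing: n_T = 7.54 − 2X.
Mole fractions y_i = n_i/n_T; K = p_G^2 / (p_F p_D^3) with p_i = y_i·P.
Equating to 9.61 bar^-2 and solving on 0 < X < 1: X = 0.493.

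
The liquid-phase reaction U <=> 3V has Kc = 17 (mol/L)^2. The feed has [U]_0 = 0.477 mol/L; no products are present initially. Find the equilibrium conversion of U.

Let X = conversion of U; extent ξ = 0.477·X mol/L.
Concentrations: [U] = 0.477 − 0.477X; [V] = 1.43X.
Kc = [V]^3 / ([U]).
This equals 17 at X = 0.809 (the root in 0 < X < 1).

X = 0.809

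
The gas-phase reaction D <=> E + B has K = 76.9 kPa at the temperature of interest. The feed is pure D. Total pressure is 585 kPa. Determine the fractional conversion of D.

X = 0.341

Take 1 mol D as basis and let X be its fractional conversion, so ξ = X.
Mole table: n_D = 1 − X; n_E = X; n_B = X.
Summing: n_T = 1 + X.
Mole fractions y_i = n_i/n_T; K = p_E p_B / (p_D) with p_i = y_i·P.
Substituting and setting equal to 76.9 kPa gives a polynomial in X; the root in (0,1) is X = 0.341.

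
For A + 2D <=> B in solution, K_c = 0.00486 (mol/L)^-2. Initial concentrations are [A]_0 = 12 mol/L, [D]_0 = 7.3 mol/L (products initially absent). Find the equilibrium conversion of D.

X = 0.336

Let X = conversion of D; extent ξ = 7.3X/2 mol/L.
Concentrations: [A] = 12 − 3.65X; [D] = 7.3 − 7.3X; [B] = 3.65X.
K_c = [B] / ([A] [D]^2).
Setting equal to 0.00486 and solving for X on (0,1) gives X = 0.336.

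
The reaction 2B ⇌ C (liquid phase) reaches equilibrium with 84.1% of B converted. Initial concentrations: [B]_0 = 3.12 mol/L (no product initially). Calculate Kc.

Kc = 5.33 L/mol

Let X = conversion of B.
Concentrations: [B] = 3.12 − 3.12X; [C] = 1.56X.
At X = 0.841: [B] = 0.496, [C] = 1.31.
Kc = [C] / ([B]^2) = 5.33 L/mol.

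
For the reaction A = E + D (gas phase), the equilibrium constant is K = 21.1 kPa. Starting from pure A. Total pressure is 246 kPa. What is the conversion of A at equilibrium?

X = 0.281

Let X = conversion of A (basis 1 mol A); extent of reaction ξ = X.
At extent ξ: n_A = 1 − X; n_E = X; n_D = X.
Total moles n_T = 1 + X.
With p_i = (n_i/n_T)P, K = p_E p_D / (p_A).
Setting this equal to 21.1 kPa and taking the physical root (0 < X < 1) gives X = 0.281.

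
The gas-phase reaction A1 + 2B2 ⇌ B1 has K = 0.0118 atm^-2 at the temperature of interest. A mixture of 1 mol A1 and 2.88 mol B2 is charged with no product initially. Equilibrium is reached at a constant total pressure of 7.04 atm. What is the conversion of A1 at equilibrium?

Basis: 1 mol A1 initially; let X = conversion of A1. Extent ξ = X.
Moles: n_A1 = 1 − X; n_B2 = 2.88 − 2X; n_B1 = X.
n_T = Σnᵢ = 3.88 − 2X.
y_i = n_i/n_T, p_i = y_i·P. K = p_B1 / (p_A1 p_B2^2).
Equating to 0.0118 atm^-2 and solving on 0 < X < 1: X = 0.227.

X = 0.227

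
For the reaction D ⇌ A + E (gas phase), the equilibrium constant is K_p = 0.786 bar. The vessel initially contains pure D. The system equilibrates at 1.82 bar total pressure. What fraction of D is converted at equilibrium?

X = 0.549

Take 1 mol D as basis and let X be its fractional conversion, so ξ = X.
Moles: n_D = 1 − X; n_A = X; n_E = X.
Summing: n_T = 1 + X.
Mole fractions y_i = n_i/n_T; K_p = p_A p_E / (p_D) with p_i = y_i·P.
Setting this equal to 0.786 bar and taking the physical root (0 < X < 1) gives X = 0.549.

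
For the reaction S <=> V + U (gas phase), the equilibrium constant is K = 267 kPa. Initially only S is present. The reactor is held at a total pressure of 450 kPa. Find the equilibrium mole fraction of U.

Take 1 mol S as basis and let X be its fractional conversion, so ξ = X.
Species balance: n_S = 1 − X; n_V = X; n_U = X.
Summing: n_T = 1 + X.
With p_i = (n_i/n_T)P, K = p_V p_U / (p_S).
Setting this equal to 267 kPa and taking the physical root (0 < X < 1) gives X = 0.610.
Then n_U = 0.61, n_T = 1.61, so y_U = 0.379.

y_U = 0.379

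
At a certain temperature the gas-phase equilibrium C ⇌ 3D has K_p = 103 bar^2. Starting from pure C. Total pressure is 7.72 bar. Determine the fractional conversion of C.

Basis: 1 mol C initially; let X = conversion of C. Extent ξ = X.
Mole table: n_C = 1 − X; n_D = 3X.
Summing: n_T = 1 + 2X.
y_i = n_i/n_T, p_i = y_i·P. K_p = p_D^3 / (p_C).
Setting this equal to 103 bar^2 and taking the physical root (0 < X < 1) gives X = 0.504.

X = 0.504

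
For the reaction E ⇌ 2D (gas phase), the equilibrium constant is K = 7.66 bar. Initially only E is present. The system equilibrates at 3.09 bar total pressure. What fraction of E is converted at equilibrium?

Basis: 1 mol E initially; let X = conversion of E. Extent ξ = X.
Species balance: n_E = 1 − X; n_D = 2X.
Summing: n_T = 1 + X.
y_i = n_i/n_T, p_i = y_i·P. K = p_D^2 / (p_E).
Setting this equal to 7.66 bar and taking the physical root (0 < X < 1) gives X = 0.619.

X = 0.619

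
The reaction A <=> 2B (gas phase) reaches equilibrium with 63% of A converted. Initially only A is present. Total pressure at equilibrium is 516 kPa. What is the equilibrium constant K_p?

Take 1 mol A as basis and let X be its fractional conversion, so ξ = X.
Mole table: n_A = 1 − X; n_B = 2X.
Total moles n_T = 1 + X.
At X = 0.63: n_A = 0.37, n_B = 1.26, n_T = 1.63.
p_i = (n_i/n_T)·P. K_p = p_B^2 / (p_A) = 1.36e+03 kPa.

K_p = 1.36e+03 kPa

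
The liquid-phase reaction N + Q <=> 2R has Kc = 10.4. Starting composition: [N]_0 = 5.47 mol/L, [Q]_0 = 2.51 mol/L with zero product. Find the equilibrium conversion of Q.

Let X = conversion of Q; extent ξ = 2.51·X mol/L.
Concentrations: [N] = 5.47 − 2.51X; [Q] = 2.51 − 2.51X; [R] = 5.02X.
Kc = [R]^2 / ([N] [Q]).
Equating to 10.4: the physical root is X = 0.814.

X = 0.814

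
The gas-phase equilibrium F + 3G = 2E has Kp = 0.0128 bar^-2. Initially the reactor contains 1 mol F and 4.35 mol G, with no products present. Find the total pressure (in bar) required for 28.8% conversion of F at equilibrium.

Basis: 1 mol F initially; let X = conversion of F. Extent ξ = X.
Mole table: n_F = 1 − X; n_G = 4.35 − 3X; n_E = 2X.
Summing: n_T = 5.35 − 2X.
Kp = p_E^2 / (p_F p_G^3) with p_i = (n_i/n_T)·P.
At X = 0.288: the mole-fraction product g(X) = Π y_i^ν_i = 0.2507. Since Kp = g(X)·P^{-2}, P = (g/Kp)^(1/2) = (0.2507/0.0128)^(1/2) = 4.43 bar.

P = 4.43 bar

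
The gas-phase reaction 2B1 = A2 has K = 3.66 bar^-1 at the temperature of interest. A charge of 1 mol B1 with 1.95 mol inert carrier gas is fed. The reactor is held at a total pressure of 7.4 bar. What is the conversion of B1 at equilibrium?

X = 0.805

Take 1 mol B1 as basis and let X be its fractional conversion, so ξ = 0.5X.
At extent ξ: n_B1 = 1 − X; n_A2 = 0.5X; n_I = 1.95 (inert).
Total moles n_T = 2.95 − 0.5X.
Mole fractions y_i = n_i/n_T; K = p_A2 / (p_B1^2) with p_i = y_i·P.
Setting this equal to 3.66 bar^-1 and taking the physical root (0 < X < 1) gives X = 0.805.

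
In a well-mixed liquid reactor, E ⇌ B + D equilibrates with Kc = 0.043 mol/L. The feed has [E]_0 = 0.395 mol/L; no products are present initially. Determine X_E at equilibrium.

Let X = conversion of E; extent ξ = 0.395·X mol/L.
Concentrations: [E] = 0.395 − 0.395X; [B] = 0.395X; [D] = 0.395X.
Kc = [B] [D] / ([E]).
Setting equal to 0.043 and solving for X on (0,1) gives X = 0.280.

X = 0.280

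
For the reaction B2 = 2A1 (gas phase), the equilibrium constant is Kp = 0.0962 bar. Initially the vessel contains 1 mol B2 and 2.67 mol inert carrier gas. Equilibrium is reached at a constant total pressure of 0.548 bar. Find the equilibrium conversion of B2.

Let X = conversion of B2 (basis 1 mol B2); extent of reaction ξ = X.
Moles: n_B2 = 1 − X; n_A1 = 2X; n_I = 2.67 (inert).
n_T = Σnᵢ = 3.67 + X.
With p_i = (n_i/n_T)P, Kp = p_A1^2 / (p_B2).
This yields a degree-2 equation in X; solving on (0,1), X = 0.341.

X = 0.341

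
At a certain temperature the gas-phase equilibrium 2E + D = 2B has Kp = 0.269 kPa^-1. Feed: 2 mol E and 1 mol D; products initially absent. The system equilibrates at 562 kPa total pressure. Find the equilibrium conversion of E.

X = 0.791

Let X = conversion of E (basis 2 mol E); extent of reaction ξ = X.
Mole table: n_E = 2 − 2X; n_D = 1 − X; n_B = 2X.
n_T = Σnᵢ = 3 − X.
y_i = n_i/n_T, p_i = y_i·P. Kp = p_B^2 / (p_E^2 p_D).
Setting this equal to 0.269 kPa^-1 and taking the physical root (0 < X < 1) gives X = 0.791.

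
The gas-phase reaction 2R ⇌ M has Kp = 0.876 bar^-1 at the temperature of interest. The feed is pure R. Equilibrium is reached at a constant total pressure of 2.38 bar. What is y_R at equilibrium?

y_R = 0.493

Basis: 1 mol R initially; let X = conversion of R. Extent ξ = 0.5X.
Species balance: n_R = 1 − X; n_M = 0.5X.
n_T = Σnᵢ = 1 − 0.5X.
y_i = n_i/n_T, p_i = y_i·P. Kp = p_M / (p_R^2).
This yields a degree-2 equation in X; solving on (0,1), X = 0.673.
Then n_R = 0.327, n_T = 0.664, so y_R = 0.493.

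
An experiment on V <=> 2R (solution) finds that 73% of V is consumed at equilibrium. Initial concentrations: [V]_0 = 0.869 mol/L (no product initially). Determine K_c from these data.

K_c = 6.86 mol/L

Let X = conversion of V.
Concentrations: [V] = 0.869 − 0.869X; [R] = 1.74X.
At X = 0.73: [V] = 0.235, [R] = 1.27.
K_c = [R]^2 / ([V]) = 6.86 mol/L.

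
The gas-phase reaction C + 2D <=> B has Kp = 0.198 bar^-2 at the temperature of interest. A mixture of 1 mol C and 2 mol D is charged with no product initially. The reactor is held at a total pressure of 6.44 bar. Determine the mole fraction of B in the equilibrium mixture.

Take 1 mol C as basis and let X be its fractional conversion, so ξ = X.
Mole table: n_C = 1 − X; n_D = 2 − 2X; n_B = X.
n_T = Σnᵢ = 3 − 2X.
Mole fractions y_i = n_i/n_T; Kp = p_B / (p_C p_D^2) with p_i = y_i·P.
Substituting and setting equal to 0.198 bar^-2 gives a polynomial in X; the root in (0,1) is X = 0.611.
Then n_B = 0.611, n_T = 1.78, so y_B = 0.344.

y_B = 0.344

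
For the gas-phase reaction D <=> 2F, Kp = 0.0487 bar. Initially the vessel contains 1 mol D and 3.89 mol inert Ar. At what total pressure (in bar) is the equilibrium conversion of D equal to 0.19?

Let X = conversion of D (basis 1 mol D); extent of reaction ξ = X.
Mole table: n_D = 1 − X; n_F = 2X; n_I = 3.89 (inert).
Summing: n_T = 4.89 + X.
Kp = p_F^2 / (p_D) with p_i = (n_i/n_T)·P.
At X = 0.19: the mole-fraction product g(X) = Π y_i^ν_i = 0.03509. Since Kp = g(X)·P^{1}, P = (Kp/g)^(1/1) = (0.0487/0.03509)^(1/1) = 1.39 bar.

P = 1.39 bar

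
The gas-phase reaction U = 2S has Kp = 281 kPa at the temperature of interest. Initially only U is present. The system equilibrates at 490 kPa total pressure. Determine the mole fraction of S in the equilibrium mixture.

Take 1 mol U as basis and let X be its fractional conversion, so ξ = X.
Mole table: n_U = 1 − X; n_S = 2X.
Summing: n_T = 1 + X.
y_i = n_i/n_T, p_i = y_i·P. Kp = p_S^2 / (p_U).
Equating to 281 kPa and solving on 0 < X < 1: X = 0.354.
Then n_S = 0.708, n_T = 1.35, so y_S = 0.523.

y_S = 0.523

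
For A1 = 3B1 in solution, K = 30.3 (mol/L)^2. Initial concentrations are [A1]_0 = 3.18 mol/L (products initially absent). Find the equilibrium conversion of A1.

X = 0.404

Let X = conversion of A1; extent ξ = 3.18·X mol/L.
Concentrations: [A1] = 3.18 − 3.18X; [B1] = 9.54X.
K = [B1]^3 / ([A1]).
Setting equal to 30.3 and solving for X on (0,1) gives X = 0.404.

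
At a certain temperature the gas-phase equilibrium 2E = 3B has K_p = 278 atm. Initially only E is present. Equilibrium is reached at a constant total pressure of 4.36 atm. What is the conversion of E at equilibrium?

Take 1 mol E as basis and let X be its fractional conversion, so ξ = 0.5X.
Species balance: n_E = 1 − X; n_B = 1.5X.
Total moles n_T = 1 + 0.5X.
Mole fractions y_i = n_i/n_T; K_p = p_B^3 / (p_E^2) with p_i = y_i·P.
Substituting and setting equal to 278 atm gives a polynomial in X; the root in (0,1) is X = 0.849.

X = 0.849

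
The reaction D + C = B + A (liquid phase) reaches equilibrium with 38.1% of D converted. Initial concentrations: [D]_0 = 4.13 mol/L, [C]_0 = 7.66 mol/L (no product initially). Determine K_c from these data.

K_c = 0.159

Let X = conversion of D.
Concentrations: [D] = 4.13 − 4.13X; [C] = 7.66 − 4.13X; [B] = 4.13X; [A] = 4.13X.
At X = 0.381: [D] = 2.56, [C] = 6.09, [B] = 1.57, [A] = 1.57.
K_c = [B] [A] / ([D] [C]) = 0.159.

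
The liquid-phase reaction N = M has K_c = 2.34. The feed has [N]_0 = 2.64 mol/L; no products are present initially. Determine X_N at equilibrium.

Let X = conversion of N; extent ξ = 2.64·X mol/L.
Concentrations: [N] = 2.64 − 2.64X; [M] = 2.64X.
K_c = [M] / ([N]).
Equating to 2.34: the physical root is X = 0.701.

X = 0.701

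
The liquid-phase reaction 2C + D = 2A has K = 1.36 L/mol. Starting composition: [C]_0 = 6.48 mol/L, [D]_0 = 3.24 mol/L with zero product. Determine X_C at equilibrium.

X = 0.577

Let X = conversion of C; extent ξ = 6.48X/2 mol/L.
Concentrations: [C] = 6.48 − 6.48X; [D] = 3.24 − 3.24X; [A] = 6.48X.
K = [A]^2 / ([C]^2 [D]).
Setting equal to 1.36 and solving for X on (0,1) gives X = 0.577.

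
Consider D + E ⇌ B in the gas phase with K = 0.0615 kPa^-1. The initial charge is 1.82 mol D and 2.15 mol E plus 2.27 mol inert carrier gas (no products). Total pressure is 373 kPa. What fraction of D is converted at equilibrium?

Let X = conversion of D (basis 1.82 mol D); extent of reaction ξ = 1.82X.
At extent ξ: n_D = 1.82 − 1.82X; n_E = 2.15 − 1.82X; n_B = 1.82X; n_I = 2.27 (inert).
n_T = Σnᵢ = 6.24 − 1.82X.
With p_i = (n_i/n_T)P, K = p_B / (p_D p_E).
This yields a degree-2 equation in X; solving on (0,1), X = 0.777.

X = 0.777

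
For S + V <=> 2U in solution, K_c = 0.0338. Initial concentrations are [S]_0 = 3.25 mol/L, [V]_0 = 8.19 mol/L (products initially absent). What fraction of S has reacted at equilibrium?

X = 0.132

Let X = conversion of S; extent ξ = 3.25·X mol/L.
Concentrations: [S] = 3.25 − 3.25X; [V] = 8.19 − 3.25X; [U] = 6.5X.
K_c = [U]^2 / ([S] [V]).
This equals 0.0338 at X = 0.132 (the root in 0 < X < 1).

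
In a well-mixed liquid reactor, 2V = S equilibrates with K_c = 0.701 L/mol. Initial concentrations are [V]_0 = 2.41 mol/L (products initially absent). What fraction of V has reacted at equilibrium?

X = 0.584

Let X = conversion of V; extent ξ = 2.41X/2 mol/L.
Concentrations: [V] = 2.41 − 2.41X; [S] = 1.21X.
K_c = [S] / ([V]^2).
This equals 0.701 at X = 0.584 (the root in 0 < X < 1).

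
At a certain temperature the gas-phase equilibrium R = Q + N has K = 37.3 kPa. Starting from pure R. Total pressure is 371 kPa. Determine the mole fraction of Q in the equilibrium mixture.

Let X = conversion of R (basis 1 mol R); extent of reaction ξ = X.
Moles: n_R = 1 − X; n_Q = X; n_N = X.
n_T = Σnᵢ = 1 + X.
Mole fractions y_i = n_i/n_T; K = p_Q p_N / (p_R) with p_i = y_i·P.
Equating to 37.3 kPa and solving on 0 < X < 1: X = 0.302.
Then n_Q = 0.302, n_T = 1.3, so y_Q = 0.232.

y_Q = 0.232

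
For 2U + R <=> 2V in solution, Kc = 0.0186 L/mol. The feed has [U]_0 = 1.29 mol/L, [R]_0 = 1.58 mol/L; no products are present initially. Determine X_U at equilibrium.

Let X = conversion of U; extent ξ = 1.29X/2 mol/L.
Concentrations: [U] = 1.29 − 1.29X; [R] = 1.58 − 0.645X; [V] = 1.29X.
Kc = [V]^2 / ([U]^2 [R]).
Solving Kc = 0.0186 for X ∈ (0,1): X = 0.143.

X = 0.143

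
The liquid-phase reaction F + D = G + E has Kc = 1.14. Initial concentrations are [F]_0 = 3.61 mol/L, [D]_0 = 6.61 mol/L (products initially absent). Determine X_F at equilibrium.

X = 0.666

Let X = conversion of F; extent ξ = 3.61·X mol/L.
Concentrations: [F] = 3.61 − 3.61X; [D] = 6.61 − 3.61X; [G] = 3.61X; [E] = 3.61X.
Kc = [G] [E] / ([F] [D]).
Equating to 1.14: the physical root is X = 0.666.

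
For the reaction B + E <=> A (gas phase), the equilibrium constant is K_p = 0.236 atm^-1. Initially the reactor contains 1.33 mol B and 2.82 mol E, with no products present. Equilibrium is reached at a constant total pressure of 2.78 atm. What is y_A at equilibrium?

Take 1.33 mol B as basis and let X be its fractional conversion, so ξ = 1.33X.
Species balance: n_B = 1.33 − 1.33X; n_E = 2.82 − 1.33X; n_A = 1.33X.
Summing: n_T = 4.15 − 1.33X.
With p_i = (n_i/n_T)P, K_p = p_A / (p_B p_E).
Equating to 0.236 atm^-1 and solving on 0 < X < 1: X = 0.298.
Then n_A = 0.396, n_T = 3.75, so y_A = 0.105.

y_A = 0.105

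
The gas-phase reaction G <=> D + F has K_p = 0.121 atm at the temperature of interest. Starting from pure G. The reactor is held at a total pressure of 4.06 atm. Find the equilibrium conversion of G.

X = 0.170

Let X = conversion of G (basis 1 mol G); extent of reaction ξ = X.
Mole table: n_G = 1 − X; n_D = X; n_F = X.
n_T = Σnᵢ = 1 + X.
With p_i = (n_i/n_T)P, K_p = p_D p_F / (p_G).
Substituting and setting equal to 0.121 atm gives a polynomial in X; the root in (0,1) is X = 0.170.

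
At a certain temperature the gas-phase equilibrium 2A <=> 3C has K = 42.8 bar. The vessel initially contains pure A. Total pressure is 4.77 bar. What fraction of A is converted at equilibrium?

X = 0.694

Let X = conversion of A (basis 1 mol A); extent of reaction ξ = 0.5X.
Species balance: n_A = 1 − X; n_C = 1.5X.
n_T = Σnᵢ = 1 + 0.5X.
y_i = n_i/n_T, p_i = y_i·P. K = p_C^3 / (p_A^2).
Setting this equal to 42.8 bar and taking the physical root (0 < X < 1) gives X = 0.694.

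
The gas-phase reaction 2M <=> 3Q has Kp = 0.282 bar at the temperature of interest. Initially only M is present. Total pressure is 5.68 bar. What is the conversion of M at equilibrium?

Take 1 mol M as basis and let X be its fractional conversion, so ξ = 0.5X.
Moles: n_M = 1 − X; n_Q = 1.5X.
Summing: n_T = 1 + 0.5X.
With p_i = (n_i/n_T)P, Kp = p_Q^3 / (p_M^2).
Equating to 0.282 bar and solving on 0 < X < 1: X = 0.216.

X = 0.216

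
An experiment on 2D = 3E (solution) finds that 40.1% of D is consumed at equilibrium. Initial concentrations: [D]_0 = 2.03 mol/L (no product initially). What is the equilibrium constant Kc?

Let X = conversion of D.
Concentrations: [D] = 2.03 − 2.03X; [E] = 3.04X.
At X = 0.401: [D] = 1.22, [E] = 1.22.
Kc = [E]^3 / ([D]^2) = 1.23 mol/L.

Kc = 1.23 mol/L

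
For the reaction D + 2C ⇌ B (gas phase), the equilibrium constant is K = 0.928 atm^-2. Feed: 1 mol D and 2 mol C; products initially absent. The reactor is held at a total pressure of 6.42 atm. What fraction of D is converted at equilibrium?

Basis: 1 mol D initially; let X = conversion of D. Extent ξ = X.
Species balance: n_D = 1 − X; n_C = 2 − 2X; n_B = X.
Total moles n_T = 3 − 2X.
With p_i = (n_i/n_T)P, K = p_B / (p_D p_C^2).
This yields a degree-3 equation in X; solving on (0,1), X = 0.781.

X = 0.781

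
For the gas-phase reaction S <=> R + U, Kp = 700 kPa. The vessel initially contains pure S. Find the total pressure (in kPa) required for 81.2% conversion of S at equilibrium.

Let X = conversion of S (basis 1 mol S); extent of reaction ξ = X.
Mole table: n_S = 1 − X; n_R = X; n_U = X.
n_T = Σnᵢ = 1 + X.
Kp = p_R p_U / (p_S) with p_i = (n_i/n_T)·P.
At X = 0.812: the mole-fraction product g(X) = Π y_i^ν_i = 1.936. Since Kp = g(X)·P^{1}, P = (Kp/g)^(1/1) = (700/1.936)^(1/1) = 362 kPa.

P = 362 kPa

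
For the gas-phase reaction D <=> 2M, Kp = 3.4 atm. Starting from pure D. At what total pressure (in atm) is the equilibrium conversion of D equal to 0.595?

Take 1 mol D as basis and let X be its fractional conversion, so ξ = X.
Moles: n_D = 1 − X; n_M = 2X.
Total moles n_T = 1 + X.
Kp = p_M^2 / (p_D) with p_i = (n_i/n_T)·P.
At X = 0.595: the mole-fraction product g(X) = Π y_i^ν_i = 2.192. Since Kp = g(X)·P^{1}, P = (Kp/g)^(1/1) = (3.4/2.192)^(1/1) = 1.55 atm.

P = 1.55 atm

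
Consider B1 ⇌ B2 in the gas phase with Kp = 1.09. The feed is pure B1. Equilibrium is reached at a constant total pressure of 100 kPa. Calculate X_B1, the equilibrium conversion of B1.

X = 0.522

Basis: 1 mol B1 initially; let X = conversion of B1. Extent ξ = X.
At extent ξ: n_B1 = 1 − X; n_B2 = X.
Total moles n_T = 1 (Δν = 0, constant).
With p_i = (n_i/n_T)P, Kp = p_B2 / (p_B1).
Setting this equal to 1.09 and taking the physical root (0 < X < 1) gives X = 0.522.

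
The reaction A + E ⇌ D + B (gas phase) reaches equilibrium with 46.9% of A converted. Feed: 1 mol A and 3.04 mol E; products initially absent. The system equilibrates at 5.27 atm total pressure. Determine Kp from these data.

Take 1 mol A as basis and let X be its fractional conversion, so ξ = X.
Mole table: n_A = 1 − X; n_E = 3.04 − X; n_D = X; n_B = X.
n_T stays at 4.04 (no change in mole number).
At X = 0.469: n_A = 0.531, n_E = 2.57, n_D = 0.469, n_B = 0.469, n_T = 4.04.
p_i = (n_i/n_T)·P. Kp = p_D p_B / (p_A p_E) = 0.161.

Kp = 0.161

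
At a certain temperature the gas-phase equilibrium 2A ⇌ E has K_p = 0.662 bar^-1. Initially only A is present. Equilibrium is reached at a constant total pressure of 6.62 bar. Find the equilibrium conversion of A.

X = 0.768

Take 1 mol A as basis and let X be its fractional conversion, so ξ = 0.5X.
Mole table: n_A = 1 − X; n_E = 0.5X.
n_T = Σnᵢ = 1 − 0.5X.
y_i = n_i/n_T, p_i = y_i·P. K_p = p_E / (p_A^2).
Setting this equal to 0.662 bar^-1 and taking the physical root (0 < X < 1) gives X = 0.768.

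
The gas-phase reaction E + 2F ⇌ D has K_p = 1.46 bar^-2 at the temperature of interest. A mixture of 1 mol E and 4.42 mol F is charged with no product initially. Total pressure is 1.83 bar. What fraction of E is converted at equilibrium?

Take 1 mol E as basis and let X be its fractional conversion, so ξ = X.
Moles: n_E = 1 − X; n_F = 4.42 − 2X; n_D = X.
n_T = Σnᵢ = 5.42 − 2X.
Mole fractions y_i = n_i/n_T; K_p = p_D / (p_E p_F^2) with p_i = y_i·P.
Equating to 1.46 bar^-2 and solving on 0 < X < 1: X = 0.732.

X = 0.732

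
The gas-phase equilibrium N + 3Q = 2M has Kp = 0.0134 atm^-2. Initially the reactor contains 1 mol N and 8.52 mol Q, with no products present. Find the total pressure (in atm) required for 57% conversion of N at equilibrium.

Basis: 1 mol N initially; let X = conversion of N. Extent ξ = X.
Moles: n_N = 1 − X; n_Q = 8.52 − 3X; n_M = 2X.
Total moles n_T = 9.52 − 2X.
Kp = p_M^2 / (p_N p_Q^3) with p_i = (n_i/n_T)·P.
At X = 0.57: the mole-fraction product g(X) = Π y_i^ν_i = 0.672. Since Kp = g(X)·P^{-2}, P = (g/Kp)^(1/2) = (0.672/0.0134)^(1/2) = 7.08 atm.

P = 7.08 atm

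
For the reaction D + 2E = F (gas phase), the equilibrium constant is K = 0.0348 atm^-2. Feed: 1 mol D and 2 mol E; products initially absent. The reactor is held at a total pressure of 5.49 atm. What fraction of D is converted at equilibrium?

X = 0.270

Let X = conversion of D (basis 1 mol D); extent of reaction ξ = X.
Species balance: n_D = 1 − X; n_E = 2 − 2X; n_F = X.
Summing: n_T = 3 − 2X.
Mole fractions y_i = n_i/n_T; K = p_F / (p_D p_E^2) with p_i = y_i·P.
Substituting and setting equal to 0.0348 atm^-2 gives a polynomial in X; the root in (0,1) is X = 0.270.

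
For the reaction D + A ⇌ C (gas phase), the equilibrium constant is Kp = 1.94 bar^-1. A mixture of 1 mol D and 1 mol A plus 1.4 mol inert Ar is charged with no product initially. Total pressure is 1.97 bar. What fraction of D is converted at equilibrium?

X = 0.425

Take 1 mol D as basis and let X be its fractional conversion, so ξ = X.
At extent ξ: n_D = 1 − X; n_A = 1 − X; n_C = X; n_I = 1.4 (inert).
Summing: n_T = 3.4 − X.
Mole fractions y_i = n_i/n_T; Kp = p_C / (p_D p_A) with p_i = y_i·P.
Substituting and setting equal to 1.94 bar^-1 gives a polynomial in X; the root in (0,1) is X = 0.425.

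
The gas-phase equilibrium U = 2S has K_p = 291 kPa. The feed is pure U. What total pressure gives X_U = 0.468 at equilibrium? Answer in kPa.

P = 259 kPa

Let X = conversion of U (basis 1 mol U); extent of reaction ξ = X.
Moles: n_U = 1 − X; n_S = 2X.
n_T = Σnᵢ = 1 + X.
K_p = p_S^2 / (p_U) with p_i = (n_i/n_T)·P.
At X = 0.468: the mole-fraction product g(X) = Π y_i^ν_i = 1.122. Since K_p = g(X)·P^{1}, P = (K_p/g)^(1/1) = (291/1.122)^(1/1) = 259 kPa.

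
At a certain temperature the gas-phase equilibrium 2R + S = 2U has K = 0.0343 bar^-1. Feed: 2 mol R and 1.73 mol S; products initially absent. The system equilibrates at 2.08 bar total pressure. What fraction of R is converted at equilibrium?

Basis: 2 mol R initially; let X = conversion of R. Extent ξ = X.
Species balance: n_R = 2 − 2X; n_S = 1.73 − X; n_U = 2X.
n_T = Σnᵢ = 3.73 − X.
Mole fractions y_i = n_i/n_T; K = p_U^2 / (p_R^2 p_S) with p_i = y_i·P.
This yields a degree-3 equation in X; solving on (0,1), X = 0.151.

X = 0.151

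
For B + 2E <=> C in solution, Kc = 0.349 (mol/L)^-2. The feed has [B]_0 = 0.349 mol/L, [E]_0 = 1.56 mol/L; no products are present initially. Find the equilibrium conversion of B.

X = 0.371

Let X = conversion of B; extent ξ = 0.349·X mol/L.
Concentrations: [B] = 0.349 − 0.349X; [E] = 1.56 − 0.698X; [C] = 0.349X.
Kc = [C] / ([B] [E]^2).
This equals 0.349 at X = 0.371 (the root in 0 < X < 1).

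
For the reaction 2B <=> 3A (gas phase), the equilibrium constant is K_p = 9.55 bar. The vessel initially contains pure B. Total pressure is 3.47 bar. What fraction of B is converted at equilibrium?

X = 0.575

Take 1 mol B as basis and let X be its fractional conversion, so ξ = 0.5X.
Mole table: n_B = 1 − X; n_A = 1.5X.
Summing: n_T = 1 + 0.5X.
y_i = n_i/n_T, p_i = y_i·P. K_p = p_A^3 / (p_B^2).
Setting this equal to 9.55 bar and taking the physical root (0 < X < 1) gives X = 0.575.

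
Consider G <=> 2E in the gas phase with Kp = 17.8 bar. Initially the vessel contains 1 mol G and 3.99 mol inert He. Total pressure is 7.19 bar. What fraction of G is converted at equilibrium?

X = 0.815

Let X = conversion of G (basis 1 mol G); extent of reaction ξ = X.
Mole table: n_G = 1 − X; n_E = 2X; n_I = 3.99 (inert).
Total moles n_T = 4.99 + X.
Mole fractions y_i = n_i/n_T; Kp = p_E^2 / (p_G) with p_i = y_i·P.
Substituting and setting equal to 17.8 bar gives a polynomial in X; the root in (0,1) is X = 0.815.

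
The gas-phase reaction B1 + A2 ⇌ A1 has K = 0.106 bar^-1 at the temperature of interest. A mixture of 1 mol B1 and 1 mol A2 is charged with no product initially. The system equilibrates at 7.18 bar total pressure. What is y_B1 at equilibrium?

y_B1 = 0.430

Basis: 1 mol B1 initially; let X = conversion of B1. Extent ξ = X.
At extent ξ: n_B1 = 1 − X; n_A2 = 1 − X; n_A1 = X.
Summing: n_T = 2 − X.
With p_i = (n_i/n_T)P, K = p_A1 / (p_B1 p_A2).
Equating to 0.106 bar^-1 and solving on 0 < X < 1: X = 0.246.
Then n_B1 = 0.754, n_T = 1.75, so y_B1 = 0.430.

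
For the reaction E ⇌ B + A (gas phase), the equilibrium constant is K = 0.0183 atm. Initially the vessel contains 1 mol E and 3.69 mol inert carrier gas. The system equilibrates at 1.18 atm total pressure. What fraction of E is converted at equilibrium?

Take 1 mol E as basis and let X be its fractional conversion, so ξ = X.
Species balance: n_E = 1 − X; n_B = X; n_A = X; n_I = 3.69 (inert).
Total moles n_T = 4.69 + X.
With p_i = (n_i/n_T)P, K = p_B p_A / (p_E).
This yields a degree-2 equation in X; solving on (0,1), X = 0.241.

X = 0.241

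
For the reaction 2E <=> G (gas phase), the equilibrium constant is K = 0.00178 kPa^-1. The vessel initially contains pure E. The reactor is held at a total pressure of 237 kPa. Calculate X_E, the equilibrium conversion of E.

X = 0.390

Let X = conversion of E (basis 1 mol E); extent of reaction ξ = 0.5X.
Moles: n_E = 1 − X; n_G = 0.5X.
Total moles n_T = 1 − 0.5X.
Mole fractions y_i = n_i/n_T; K = p_G / (p_E^2) with p_i = y_i·P.
Setting this equal to 0.00178 kPa^-1 and taking the physical root (0 < X < 1) gives X = 0.390.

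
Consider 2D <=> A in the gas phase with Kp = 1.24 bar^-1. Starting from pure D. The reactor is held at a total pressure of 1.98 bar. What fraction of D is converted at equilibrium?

Take 1 mol D as basis and let X be its fractional conversion, so ξ = 0.5X.
At extent ξ: n_D = 1 − X; n_A = 0.5X.
n_T = Σnᵢ = 1 − 0.5X.
With p_i = (n_i/n_T)P, Kp = p_A / (p_D^2).
Substituting and setting equal to 1.24 bar^-1 gives a polynomial in X; the root in (0,1) is X = 0.696.

X = 0.696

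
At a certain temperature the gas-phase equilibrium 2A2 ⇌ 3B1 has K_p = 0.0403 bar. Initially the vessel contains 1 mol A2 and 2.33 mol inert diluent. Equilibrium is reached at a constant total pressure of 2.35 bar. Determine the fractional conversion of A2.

X = 0.220

Take 1 mol A2 as basis and let X be its fractional conversion, so ξ = 0.5X.
At extent ξ: n_A2 = 1 − X; n_B1 = 1.5X; n_I = 2.33 (inert).
n_T = Σnᵢ = 3.33 + 0.5X.
With p_i = (n_i/n_T)P, K_p = p_B1^3 / (p_A2^2).
This yields a degree-3 equation in X; solving on (0,1), X = 0.220.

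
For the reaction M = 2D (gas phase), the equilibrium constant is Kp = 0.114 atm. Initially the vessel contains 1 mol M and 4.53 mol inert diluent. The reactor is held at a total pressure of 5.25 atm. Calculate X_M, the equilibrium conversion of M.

X = 0.161

Let X = conversion of M (basis 1 mol M); extent of reaction ξ = X.
Moles: n_M = 1 − X; n_D = 2X; n_I = 4.53 (inert).
Total moles n_T = 5.53 + X.
Mole fractions y_i = n_i/n_T; Kp = p_D^2 / (p_M) with p_i = y_i·P.
This yields a degree-2 equation in X; solving on (0,1), X = 0.161.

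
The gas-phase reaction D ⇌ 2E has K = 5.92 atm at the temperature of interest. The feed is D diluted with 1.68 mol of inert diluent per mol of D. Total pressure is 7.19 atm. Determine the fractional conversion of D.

X = 0.548

Basis: 1 mol D initially; let X = conversion of D. Extent ξ = X.
Species balance: n_D = 1 − X; n_E = 2X; n_I = 1.68 (inert).
Summing: n_T = 2.68 + X.
With p_i = (n_i/n_T)P, K = p_E^2 / (p_D).
Substituting and setting equal to 5.92 atm gives a polynomial in X; the root in (0,1) is X = 0.548.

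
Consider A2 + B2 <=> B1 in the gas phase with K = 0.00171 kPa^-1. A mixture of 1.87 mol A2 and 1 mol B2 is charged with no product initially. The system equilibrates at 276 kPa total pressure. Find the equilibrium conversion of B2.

Basis: 1 mol B2 initially; let X = conversion of B2. Extent ξ = X.
Species balance: n_A2 = 1.87 − X; n_B2 = 1 − X; n_B1 = X.
n_T = Σnᵢ = 2.87 − X.
Mole fractions y_i = n_i/n_T; K = p_B1 / (p_A2 p_B2) with p_i = y_i·P.
Equating to 0.00171 kPa^-1 and solving on 0 < X < 1: X = 0.227.

X = 0.227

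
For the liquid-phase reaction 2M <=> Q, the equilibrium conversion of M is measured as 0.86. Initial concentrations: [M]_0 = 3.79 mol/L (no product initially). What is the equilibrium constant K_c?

K_c = 5.79 L/mol

Let X = conversion of M.
Concentrations: [M] = 3.79 − 3.79X; [Q] = 1.9X.
At X = 0.86: [M] = 0.531, [Q] = 1.63.
K_c = [Q] / ([M]^2) = 5.79 L/mol.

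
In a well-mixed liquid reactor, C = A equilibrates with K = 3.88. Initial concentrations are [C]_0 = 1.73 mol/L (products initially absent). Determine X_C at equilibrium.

Let X = conversion of C; extent ξ = 1.73·X mol/L.
Concentrations: [C] = 1.73 − 1.73X; [A] = 1.73X.
K = [A] / ([C]).
Solving K = 3.88 for X ∈ (0,1): X = 0.795.

X = 0.795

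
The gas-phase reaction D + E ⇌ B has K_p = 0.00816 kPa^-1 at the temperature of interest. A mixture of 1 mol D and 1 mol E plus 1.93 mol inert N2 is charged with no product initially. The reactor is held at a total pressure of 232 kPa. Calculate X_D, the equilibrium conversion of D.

Let X = conversion of D (basis 1 mol D); extent of reaction ξ = X.
At extent ξ: n_D = 1 − X; n_E = 1 − X; n_B = X; n_I = 1.93 (inert).
Summing: n_T = 3.93 − X.
With p_i = (n_i/n_T)P, K_p = p_B / (p_D p_E).
Setting this equal to 0.00816 kPa^-1 and taking the physical root (0 < X < 1) gives X = 0.273.

X = 0.273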